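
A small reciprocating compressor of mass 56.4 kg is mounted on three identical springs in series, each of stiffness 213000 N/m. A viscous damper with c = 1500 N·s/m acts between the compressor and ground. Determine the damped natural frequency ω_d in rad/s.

32.9 rad/s

Series springs: 1/k_eq = 3/213000, so k_eq = 213000/3 = 71000 N/m.
ω_n = √(k_eq/m) = √(71000/56.4) = 35.48 rad/s.
Critical damping c_c = 2√(k_eq·m) = 2√(71000 × 56.4) = 4002 N·s/m, so ζ = c/c_c = 1500/4002 = 0.3748.
ω_d = ω_n√(1 − ζ²) = 35.48 × √(1 − 0.140) = 32.89 rad/s.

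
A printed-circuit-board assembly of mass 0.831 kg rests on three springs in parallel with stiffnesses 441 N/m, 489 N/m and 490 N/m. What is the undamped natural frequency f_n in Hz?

Parallel springs add: k_eq = 441 + 489 + 490 = 1420 N/m.
ω_n = √(k_eq/m) = √(1420/0.831) = √1709 = 41.34 rad/s.
f_n = ω_n/(2π) = 41.34/6.283 = 6.579 Hz.

6.58 Hz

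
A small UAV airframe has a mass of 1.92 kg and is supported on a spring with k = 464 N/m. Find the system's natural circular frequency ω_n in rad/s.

ω_n = √(k/m) = √(464.0/1.92) = √241.7 = 15.55 rad/s.

15.5 rad/s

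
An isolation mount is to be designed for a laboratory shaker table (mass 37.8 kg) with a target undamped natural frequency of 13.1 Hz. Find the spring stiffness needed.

ω_n = 2πf_n = 2π × 13.1 = 82.31 rad/s.
k = m·ω_n² = 37.8 × 82.31² = 37.8 × 6775 = 256100 N/m.

256000 N/m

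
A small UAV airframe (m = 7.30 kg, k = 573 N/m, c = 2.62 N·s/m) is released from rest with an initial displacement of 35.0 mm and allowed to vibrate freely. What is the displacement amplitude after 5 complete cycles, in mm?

18.5 mm

ζ = c/(2√(km)) = 2.62/(2√(573 × 7.30)) = 2.62/129.4 = 0.02026.
Logarithmic decrement δ = 2πζ/√(1 − ζ²) = 2π × 0.02026/√(1 − 0.000410) = 0.1273.
After n cycles, x_n/x₀ = e^(−nδ), so x_5 = 35.0 × e^(−5 × 0.1273) = 35.0 × 0.5292 = 18.52 mm.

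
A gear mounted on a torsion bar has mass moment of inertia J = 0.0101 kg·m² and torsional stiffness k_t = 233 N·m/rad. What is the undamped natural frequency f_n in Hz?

24.2 Hz

ω_n = √(k_t/J) = √(233/0.0101) = √23070 = 151.9 rad/s.
f_n = ω_n/(2π) = 151.9/6.283 = 24.17 Hz.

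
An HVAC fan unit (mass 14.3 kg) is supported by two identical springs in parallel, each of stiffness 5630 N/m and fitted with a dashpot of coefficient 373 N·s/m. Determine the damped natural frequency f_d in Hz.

3.95 Hz

Parallel springs add: k_eq = 2 × 5630 = 11260 N/m.
ω_n = √(k_eq/m) = √(11260/14.3) = 28.06 rad/s.
Critical damping c_c = 2√(k_eq·m) = 2√(11260 × 14.3) = 802.5 N·s/m, so ζ = c/c_c = 373/802.5 = 0.4648.
ω_d = ω_n√(1 − ζ²) = 28.06 × √(1 − 0.216) = 24.85 rad/s.
f_d = ω_d/(2π) = 3.954 Hz.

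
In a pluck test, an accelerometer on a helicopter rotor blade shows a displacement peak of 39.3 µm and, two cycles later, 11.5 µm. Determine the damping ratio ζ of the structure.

0.0973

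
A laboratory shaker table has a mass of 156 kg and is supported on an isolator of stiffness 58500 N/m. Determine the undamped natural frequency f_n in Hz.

ω_n = √(k/m) = √(58500/156) = √375.0 = 19.36 rad/s.
f_n = ω_n/(2π) = 19.36/6.283 = 3.082 Hz.

3.08 Hz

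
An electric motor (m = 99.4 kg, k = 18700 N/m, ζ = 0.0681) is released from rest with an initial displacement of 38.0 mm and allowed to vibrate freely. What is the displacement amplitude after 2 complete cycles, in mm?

16.1 mm

Logarithmic decrement δ = 2πζ/√(1 − ζ²) = 2π × 0.06810/√(1 − 0.00464) = 0.4289.
After n cycles, x_n/x₀ = e^(−nδ), so x_2 = 38.0 × e^(−2 × 0.4289) = 38.0 × 0.4241 = 16.12 mm.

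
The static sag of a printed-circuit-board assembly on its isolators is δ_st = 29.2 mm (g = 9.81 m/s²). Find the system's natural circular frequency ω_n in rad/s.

ω_n = √(g/δ_st) = √(9.81/0.0292) = √336.0 = 18.33 rad/s.

18.3 rad/s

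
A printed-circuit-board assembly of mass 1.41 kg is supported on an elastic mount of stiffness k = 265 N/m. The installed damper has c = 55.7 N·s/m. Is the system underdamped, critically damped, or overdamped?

overdamped

c_c = 2√(k·m) = 38.66 N·s/m; ζ = c/c_c = 55.7/38.66 = 1.44.
Since ζ > 1 the system is overdamped.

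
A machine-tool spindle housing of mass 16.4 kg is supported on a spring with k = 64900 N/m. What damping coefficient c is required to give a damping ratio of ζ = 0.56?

c_c = 2√(k·m) = 2√(64900 × 16.4) = 2063 N·s/m.
c = ζ·c_c = 0.56 × 2063 = 1155 N·s/m.

1160 N·s/m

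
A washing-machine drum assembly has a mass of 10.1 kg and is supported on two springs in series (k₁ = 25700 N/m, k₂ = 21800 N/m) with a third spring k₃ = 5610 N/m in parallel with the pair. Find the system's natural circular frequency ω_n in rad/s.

Series pair: k_s = k₁k₂/(k₁+k₂) = (25700)(21800)/(25700 + 21800) = 11790 N/m. In parallel with k₃: k_eq = 11790 + 5610 = 17400 N/m.
ω_n = √(k_eq/m) = √(17400/10.1) = √1723 = 41.51 rad/s.

41.5 rad/s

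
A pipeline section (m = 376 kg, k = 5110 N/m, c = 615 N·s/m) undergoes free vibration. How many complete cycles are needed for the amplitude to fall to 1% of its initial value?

4 cycles

ζ = c/(2√(km)) = 615/(2√(5110 × 376)) = 615/2772 = 0.2218.
Logarithmic decrement δ = 2πζ/√(1 − ζ²) = 2π × 0.2218/√(1 − 0.0492) = 1.429.
x_n/x₀ = e^(−nδ) ≤ 0.01; take ln: n ≥ ln(1/0.01)/δ = 4.605/1.429 = 3.222.
So 4 complete cycles are required.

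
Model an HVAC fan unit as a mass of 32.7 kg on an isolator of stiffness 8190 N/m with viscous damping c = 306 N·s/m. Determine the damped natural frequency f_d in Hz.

2.41 Hz

ω_n = √(k/m) = √(8190/32.7) = 15.83 rad/s.
Critical damping c_c = 2√(k·m) = 2√(8190 × 32.7) = 1035 N·s/m, so ζ = c/c_c = 306/1035 = 0.2956.
ω_d = ω_n√(1 − ζ²) = 15.83 × √(1 − 0.0874) = 15.12 rad/s.
f_d = ω_d/(2π) = 2.406 Hz.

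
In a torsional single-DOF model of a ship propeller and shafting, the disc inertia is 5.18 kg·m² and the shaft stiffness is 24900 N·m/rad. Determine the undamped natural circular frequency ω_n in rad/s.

ω_n = √(k_t/J) = √(24900/5.18) = √4807 = 69.33 rad/s.

69.3 rad/s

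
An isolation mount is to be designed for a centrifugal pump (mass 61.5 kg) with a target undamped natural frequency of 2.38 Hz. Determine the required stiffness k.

ω_n = 2πf_n = 2π × 2.38 = 14.95 rad/s.
k = m·ω_n² = 61.5 × 14.95² = 61.5 × 223.6 = 13750 N/m.

13800 N/m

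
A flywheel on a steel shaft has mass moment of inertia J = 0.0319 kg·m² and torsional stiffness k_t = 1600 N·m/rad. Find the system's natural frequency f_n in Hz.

35.6 Hz

ω_n = √(k_t/J) = √(1600/0.0319) = √50160 = 224.0 rad/s.
f_n = ω_n/(2π) = 224.0/6.283 = 35.64 Hz.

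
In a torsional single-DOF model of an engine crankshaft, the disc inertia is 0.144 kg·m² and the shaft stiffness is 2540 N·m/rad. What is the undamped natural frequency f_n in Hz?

21.1 Hz

ω_n = √(k_t/J) = √(2540/0.144) = √17640 = 132.8 rad/s.
f_n = ω_n/(2π) = 132.8/6.283 = 21.14 Hz.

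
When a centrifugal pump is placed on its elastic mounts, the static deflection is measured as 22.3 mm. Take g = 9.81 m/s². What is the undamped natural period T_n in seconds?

ω_n = √(g/δ_st) = √(9.81/0.0223) = √439.9 = 20.97 rad/s.
T_n = 2π/ω_n = 6.283/20.97 = 0.2996 s.

0.300 s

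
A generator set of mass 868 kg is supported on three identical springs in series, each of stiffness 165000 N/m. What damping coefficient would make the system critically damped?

Series springs: 1/k_eq = 3/165000, so k_eq = 165000/3 = 55000 N/m.
c_c = 2√(k_eq·m) = 2√(55000 × 868) = 2 × 6909 = 13820 N·s/m.

13800 N·s/m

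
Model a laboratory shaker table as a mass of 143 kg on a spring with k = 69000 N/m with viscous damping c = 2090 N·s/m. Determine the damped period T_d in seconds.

ω_n = √(k/m) = √(69000/143) = 21.97 rad/s.
Critical damping c_c = 2√(k·m) = 2√(69000 × 143) = 6282 N·s/m, so ζ = c/c_c = 2090/6282 = 0.3327.
ω_d = ω_n√(1 − ζ²) = 21.97 × √(1 − 0.111) = 20.72 rad/s.
T_d = 2π/ω_d = 0.3033 s.

0.303 s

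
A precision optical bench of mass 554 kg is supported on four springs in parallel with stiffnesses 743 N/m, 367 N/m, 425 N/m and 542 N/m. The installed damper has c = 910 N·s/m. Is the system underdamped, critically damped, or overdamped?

Parallel springs add: k_eq = 743 + 367 + 425 + 542 = 2077 N/m.
c_c = 2√(k_eq·m) = 2145 N·s/m; ζ = c/c_c = 910/2145 = 0.424.
Since ζ < 1 the system is underdamped.

underdamped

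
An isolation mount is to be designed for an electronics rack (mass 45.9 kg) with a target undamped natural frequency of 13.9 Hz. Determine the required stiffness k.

350000 N/m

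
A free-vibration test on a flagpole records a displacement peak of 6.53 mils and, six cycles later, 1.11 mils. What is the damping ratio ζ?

0.0470

Logarithmic decrement δ = (1/n)·ln(x₀/x_n) = (1/6)·ln(6.53/1.11) = (1/6)·ln(5.883) = 0.2953.
ζ = δ/√(4π² + δ²) = 0.2953/√(39.48 + 0.0872) = 0.2953/6.290 = 0.04695.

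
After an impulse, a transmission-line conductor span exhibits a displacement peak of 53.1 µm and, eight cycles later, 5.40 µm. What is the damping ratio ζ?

0.0454

Logarithmic decrement δ = (1/n)·ln(x₀/x_n) = (1/8)·ln(53.1/5.40) = (1/8)·ln(9.833) = 0.2857.
ζ = δ/√(4π² + δ²) = 0.2857/√(39.48 + 0.0816) = 0.2857/6.290 = 0.04543.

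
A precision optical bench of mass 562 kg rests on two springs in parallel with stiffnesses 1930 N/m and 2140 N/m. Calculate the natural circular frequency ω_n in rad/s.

Parallel springs add: k_eq = 1930 + 2140 = 4070 N/m.
ω_n = √(k_eq/m) = √(4070/562) = √7.242 = 2.691 rad/s.

2.69 rad/s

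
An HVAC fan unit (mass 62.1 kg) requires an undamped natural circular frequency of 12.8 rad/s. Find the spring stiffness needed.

k = m·ω_n² = 62.1 × 12.80² = 62.1 × 163.8 = 10170 N/m.

10200 N/m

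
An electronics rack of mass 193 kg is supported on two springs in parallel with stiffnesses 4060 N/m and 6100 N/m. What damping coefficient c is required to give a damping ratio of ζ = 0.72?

2020 N·s/m

Parallel springs add: k_eq = 4060 + 6100 = 10160 N/m.
c_c = 2√(k_eq·m) = 2√(10160 × 193) = 2801 N·s/m.
c = ζ·c_c = 0.72 × 2801 = 2016 N·s/m.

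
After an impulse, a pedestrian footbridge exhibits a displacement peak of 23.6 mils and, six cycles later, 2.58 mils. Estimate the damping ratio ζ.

0.0586

Logarithmic decrement δ = (1/n)·ln(x₀/x_n) = (1/6)·ln(23.6/2.58) = (1/6)·ln(9.147) = 0.3689.
ζ = δ/√(4π² + δ²) = 0.3689/√(39.48 + 0.136) = 0.3689/6.294 = 0.05861.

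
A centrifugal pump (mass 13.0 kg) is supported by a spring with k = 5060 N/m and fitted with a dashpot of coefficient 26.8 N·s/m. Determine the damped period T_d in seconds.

ω_n = √(k/m) = √(5060/13.0) = 19.73 rad/s.
Critical damping c_c = 2√(k·m) = 2√(5060 × 13.0) = 513.0 N·s/m, so ζ = c/c_c = 26.8/513.0 = 0.05225.
ω_d = ω_n√(1 − ζ²) = 19.73 × √(1 − 0.00273) = 19.70 rad/s.
T_d = 2π/ω_d = 0.3189 s.

0.319 s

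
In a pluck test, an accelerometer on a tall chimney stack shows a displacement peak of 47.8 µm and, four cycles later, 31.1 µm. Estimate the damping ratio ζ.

0.0171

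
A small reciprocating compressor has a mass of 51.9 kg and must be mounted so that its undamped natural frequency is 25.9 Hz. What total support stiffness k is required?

1370000 N/m

ω_n = 2πf_n = 2π × 25.9 = 162.7 rad/s.
k = m·ω_n² = 51.9 × 162.7² = 51.9 × 26480 = 1374000 N/m.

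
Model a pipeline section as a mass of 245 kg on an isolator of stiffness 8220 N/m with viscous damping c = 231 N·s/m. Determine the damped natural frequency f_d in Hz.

ω_n = √(k/m) = √(8220/245) = 5.792 rad/s.
Critical damping c_c = 2√(k·m) = 2√(8220 × 245) = 2838 N·s/m, so ζ = c/c_c = 231/2838 = 0.08139.
ω_d = ω_n√(1 − ζ²) = 5.792 × √(1 − 0.00662) = 5.773 rad/s.
f_d = ω_d/(2π) = 0.9188 Hz.

0.919 Hz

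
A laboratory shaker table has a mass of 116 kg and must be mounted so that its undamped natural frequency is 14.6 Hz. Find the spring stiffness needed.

976000 N/m

ω_n = 2πf_n = 2π × 14.6 = 91.73 rad/s.
k = m·ω_n² = 116 × 91.73² = 116 × 8415 = 976200 N/m.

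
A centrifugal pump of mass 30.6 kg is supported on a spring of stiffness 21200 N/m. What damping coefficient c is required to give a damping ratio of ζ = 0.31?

c_c = 2√(k·m) = 2√(21200 × 30.6) = 1611 N·s/m.
c = ζ·c_c = 0.31 × 1611 = 499.4 N·s/m.

499 N·s/m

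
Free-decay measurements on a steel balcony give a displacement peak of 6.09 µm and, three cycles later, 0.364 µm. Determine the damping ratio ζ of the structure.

0.148

Logarithmic decrement δ = (1/n)·ln(x₀/x_n) = (1/3)·ln(6.09/0.364) = (1/3)·ln(16.73) = 0.9391.
ζ = δ/√(4π² + δ²) = 0.9391/√(39.48 + 0.882) = 0.9391/6.353 = 0.1478.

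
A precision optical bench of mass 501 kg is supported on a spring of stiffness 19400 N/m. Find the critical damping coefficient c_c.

6240 N·s/m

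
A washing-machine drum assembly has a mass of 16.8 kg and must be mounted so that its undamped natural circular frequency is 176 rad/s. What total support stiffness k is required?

k = m·ω_n² = 16.8 × 176.0² = 16.8 × 30980 = 520400 N/m.

520000 N/m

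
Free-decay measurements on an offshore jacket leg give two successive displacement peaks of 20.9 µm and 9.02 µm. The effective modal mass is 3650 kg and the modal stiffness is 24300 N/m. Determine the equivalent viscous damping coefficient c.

Logarithmic decrement δ = (1/n)·ln(x₀/x_n) = (1/1)·ln(20.9/9.02) = (1/1)·ln(2.317) = 0.8403.
ζ = δ/√(4π² + δ²) = 0.8403/√(39.48 + 0.706) = 0.8403/6.339 = 0.1326.
c = ζ · 2√(km) = 0.1326 × 2√(24300 × 3650) = 0.1326 × 18840 = 2497 N·s/m.

2500 N·s/m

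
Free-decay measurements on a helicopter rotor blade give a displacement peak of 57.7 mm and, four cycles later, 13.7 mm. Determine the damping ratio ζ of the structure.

0.0571

Logarithmic decrement δ = (1/n)·ln(x₀/x_n) = (1/4)·ln(57.7/13.7) = (1/4)·ln(4.212) = 0.3595.
ζ = δ/√(4π² + δ²) = 0.3595/√(39.48 + 0.129) = 0.3595/6.293 = 0.05712.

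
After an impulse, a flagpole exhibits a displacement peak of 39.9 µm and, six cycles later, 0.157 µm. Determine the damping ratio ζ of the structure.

0.145

Logarithmic decrement δ = (1/n)·ln(x₀/x_n) = (1/6)·ln(39.9/0.157) = (1/6)·ln(254.1) = 0.9230.
ζ = δ/√(4π² + δ²) = 0.9230/√(39.48 + 0.852) = 0.9230/6.351 = 0.1453.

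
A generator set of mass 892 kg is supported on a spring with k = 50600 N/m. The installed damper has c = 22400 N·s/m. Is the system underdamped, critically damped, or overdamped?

overdamped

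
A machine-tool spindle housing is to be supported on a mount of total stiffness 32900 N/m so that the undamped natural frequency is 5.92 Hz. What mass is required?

23.8 kg

ω_n = 2πf_n = 2π × 5.92 = 37.20 rad/s.
m = k/ω_n² = 32900/37.20² = 32900/1384 = 23.78 kg.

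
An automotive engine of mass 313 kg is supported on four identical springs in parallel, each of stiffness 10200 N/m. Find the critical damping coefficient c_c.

Parallel springs add: k_eq = 4 × 10200 = 40800 N/m.
c_c = 2√(k_eq·m) = 2√(40800 × 313) = 2 × 3574 = 7147 N·s/m.

7150 N·s/m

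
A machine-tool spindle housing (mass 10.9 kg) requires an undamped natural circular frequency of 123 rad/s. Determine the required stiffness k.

k = m·ω_n² = 10.9 × 123.0² = 10.9 × 15130 = 164900 N/m.

165000 N/m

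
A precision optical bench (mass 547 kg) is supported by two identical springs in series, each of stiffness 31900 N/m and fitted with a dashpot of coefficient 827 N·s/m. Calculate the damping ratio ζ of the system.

Series springs: 1/k_eq = 2/31900, so k_eq = 31900/2 = 15950 N/m.
ω_n = √(k_eq/m) = √(15950/547) = 5.400 rad/s.
Critical damping c_c = 2√(k_eq·m) = 2√(15950 × 547) = 5908 N·s/m, so ζ = c/c_c = 827/5908 = 0.1400.

0.140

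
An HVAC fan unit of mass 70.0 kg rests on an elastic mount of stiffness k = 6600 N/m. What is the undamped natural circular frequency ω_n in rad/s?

ω_n = √(k/m) = √(6600/70.0) = √94.29 = 9.710 rad/s.

9.71 rad/s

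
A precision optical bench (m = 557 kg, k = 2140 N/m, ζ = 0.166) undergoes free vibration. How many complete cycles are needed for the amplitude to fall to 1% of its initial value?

Logarithmic decrement δ = 2πζ/√(1 − ζ²) = 2π × 0.1660/√(1 − 0.0276) = 1.058.
x_n/x₀ = e^(−nδ) ≤ 0.01; take ln: n ≥ ln(1/0.01)/δ = 4.605/1.058 = 4.354.
So 5 complete cycles are required.

5 cycles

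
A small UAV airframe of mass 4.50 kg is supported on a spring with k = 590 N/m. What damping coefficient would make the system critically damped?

103 N·s/m

c_c = 2√(k·m) = 2√(590.0 × 4.50) = 2 × 51.53 = 103.1 N·s/m.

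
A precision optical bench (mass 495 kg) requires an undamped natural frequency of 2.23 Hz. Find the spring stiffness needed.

97200 N/m

ω_n = 2πf_n = 2π × 2.23 = 14.01 rad/s.
k = m·ω_n² = 495 × 14.01² = 495 × 196.3 = 97180 N/m.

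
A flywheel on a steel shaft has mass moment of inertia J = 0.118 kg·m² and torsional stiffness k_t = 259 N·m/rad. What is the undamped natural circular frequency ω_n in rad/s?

ω_n = √(k_t/J) = √(259/0.118) = √2195 = 46.85 rad/s.

46.8 rad/s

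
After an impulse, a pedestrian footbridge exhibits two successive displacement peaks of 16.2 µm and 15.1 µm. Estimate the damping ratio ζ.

0.0112

Logarithmic decrement δ = (1/n)·ln(x₀/x_n) = (1/1)·ln(16.2/15.1) = (1/1)·ln(1.073) = 0.07032.
ζ = δ/√(4π² + δ²) = 0.07032/√(39.48 + 0.00494) = 0.07032/6.284 = 0.01119.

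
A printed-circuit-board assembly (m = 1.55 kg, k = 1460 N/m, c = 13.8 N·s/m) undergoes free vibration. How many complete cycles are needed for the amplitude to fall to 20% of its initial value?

2 cycles

ζ = c/(2√(km)) = 13.8/(2√(1460 × 1.55)) = 13.8/95.14 = 0.1450.
Logarithmic decrement δ = 2πζ/√(1 − ζ²) = 2π × 0.1450/√(1 − 0.0210) = 0.9211.
x_n/x₀ = e^(−nδ) ≤ 0.2; take ln: n ≥ ln(1/0.2)/δ = 1.609/0.9211 = 1.747.
So 2 complete cycles are required.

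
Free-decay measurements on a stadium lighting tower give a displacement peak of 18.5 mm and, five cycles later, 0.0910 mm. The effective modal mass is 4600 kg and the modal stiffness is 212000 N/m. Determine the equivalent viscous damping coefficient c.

10400 N·s/m

Logarithmic decrement δ = (1/n)·ln(x₀/x_n) = (1/5)·ln(18.5/0.0910) = (1/5)·ln(203.3) = 1.063.
ζ = δ/√(4π² + δ²) = 1.063/√(39.48 + 1.13) = 1.063/6.372 = 0.1668.
c = ζ · 2√(km) = 0.1668 × 2√(212000 × 4600) = 0.1668 × 62460 = 10420 N·s/m.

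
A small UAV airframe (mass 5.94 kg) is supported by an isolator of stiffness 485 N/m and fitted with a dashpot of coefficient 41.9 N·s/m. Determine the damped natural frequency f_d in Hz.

ω_n = √(k/m) = √(485.0/5.94) = 9.036 rad/s.
Critical damping c_c = 2√(k·m) = 2√(485.0 × 5.94) = 107.3 N·s/m, so ζ = c/c_c = 41.9/107.3 = 0.3903.
ω_d = ω_n√(1 − ζ²) = 9.036 × √(1 − 0.152) = 8.319 rad/s.
f_d = ω_d/(2π) = 1.324 Hz.

1.32 Hz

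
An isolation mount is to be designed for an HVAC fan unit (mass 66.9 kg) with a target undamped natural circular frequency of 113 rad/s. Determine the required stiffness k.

k = m·ω_n² = 66.9 × 113.0² = 66.9 × 12770 = 854200 N/m.

854000 N/m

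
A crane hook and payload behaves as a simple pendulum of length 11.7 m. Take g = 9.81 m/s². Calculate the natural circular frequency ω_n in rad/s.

For a simple pendulum ω_n = √(g/L) = √(9.81/11.7) = √0.8385 = 0.9157 rad/s.

0.916 rad/s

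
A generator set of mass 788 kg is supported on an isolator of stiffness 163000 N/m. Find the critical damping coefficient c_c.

22700 N·s/m

c_c = 2√(k·m) = 2√(163000 × 788) = 2 × 11330 = 22670 N·s/m.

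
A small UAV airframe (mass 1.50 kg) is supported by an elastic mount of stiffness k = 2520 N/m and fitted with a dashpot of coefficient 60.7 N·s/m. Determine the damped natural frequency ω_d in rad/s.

35.6 rad/s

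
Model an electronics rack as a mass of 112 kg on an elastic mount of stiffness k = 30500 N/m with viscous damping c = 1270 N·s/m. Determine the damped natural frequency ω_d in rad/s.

ω_n = √(k/m) = √(30500/112) = 16.50 rad/s.
Critical damping c_c = 2√(k·m) = 2√(30500 × 112) = 3696 N·s/m, so ζ = c/c_c = 1270/3696 = 0.3436.
ω_d = ω_n√(1 − ζ²) = 16.50 × √(1 − 0.118) = 15.50 rad/s.

15.5 rad/s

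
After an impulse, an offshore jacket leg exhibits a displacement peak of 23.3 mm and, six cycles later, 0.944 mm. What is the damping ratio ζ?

0.0847

Logarithmic decrement δ = (1/n)·ln(x₀/x_n) = (1/6)·ln(23.3/0.944) = (1/6)·ln(24.68) = 0.5343.
ζ = δ/√(4π² + δ²) = 0.5343/√(39.48 + 0.286) = 0.5343/6.306 = 0.08474.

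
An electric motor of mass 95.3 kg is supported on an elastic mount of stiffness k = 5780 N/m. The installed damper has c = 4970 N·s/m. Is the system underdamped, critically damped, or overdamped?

c_c = 2√(k·m) = 1484 N·s/m; ζ = c/c_c = 4970/1484 = 3.35.
Since ζ > 1 the system is overdamped.

overdamped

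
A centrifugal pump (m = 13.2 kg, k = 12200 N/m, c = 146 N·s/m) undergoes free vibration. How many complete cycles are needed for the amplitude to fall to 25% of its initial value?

ζ = c/(2√(km)) = 146/(2√(12200 × 13.2)) = 146/802.6 = 0.1819.
Logarithmic decrement δ = 2πζ/√(1 − ζ²) = 2π × 0.1819/√(1 − 0.0331) = 1.162.
x_n/x₀ = e^(−nδ) ≤ 0.25; take ln: n ≥ ln(1/0.25)/δ = 1.386/1.162 = 1.193.
So 2 complete cycles are required.

2 cycles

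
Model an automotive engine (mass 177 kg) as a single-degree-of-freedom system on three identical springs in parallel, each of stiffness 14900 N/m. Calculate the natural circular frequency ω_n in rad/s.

Parallel springs add: k_eq = 3 × 14900 = 44700 N/m.
ω_n = √(k_eq/m) = √(44700/177) = √252.5 = 15.89 rad/s.

15.9 rad/s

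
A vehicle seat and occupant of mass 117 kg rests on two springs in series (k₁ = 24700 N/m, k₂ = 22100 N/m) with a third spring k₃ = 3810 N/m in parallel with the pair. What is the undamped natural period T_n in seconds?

Series pair: k_s = k₁k₂/(k₁+k₂) = (24700)(22100)/(24700 + 22100) = 11660 N/m. In parallel with k₃: k_eq = 11660 + 3810 = 15470 N/m.
ω_n = √(k_eq/m) = √(15470/117) = √132.3 = 11.50 rad/s.
T_n = 2π/ω_n = 6.283/11.50 = 0.5464 s.

0.546 s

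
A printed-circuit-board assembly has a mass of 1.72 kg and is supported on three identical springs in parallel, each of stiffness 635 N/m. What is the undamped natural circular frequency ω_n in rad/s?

33.3 rad/s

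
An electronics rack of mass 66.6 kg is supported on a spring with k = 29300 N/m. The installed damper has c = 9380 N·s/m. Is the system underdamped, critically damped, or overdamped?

overdamped

c_c = 2√(k·m) = 2794 N·s/m; ζ = c/c_c = 9380/2794 = 3.36.
Since ζ > 1 the system is overdamped.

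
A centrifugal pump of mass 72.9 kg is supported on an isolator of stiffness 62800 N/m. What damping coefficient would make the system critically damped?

4280 N·s/m

c_c = 2√(k·m) = 2√(62800 × 72.9) = 2 × 2140 = 4279 N·s/m.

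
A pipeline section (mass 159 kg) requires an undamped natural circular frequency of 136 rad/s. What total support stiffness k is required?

k = m·ω_n² = 159 × 136.0² = 159 × 18500 = 2941000 N/m.

2940000 N/m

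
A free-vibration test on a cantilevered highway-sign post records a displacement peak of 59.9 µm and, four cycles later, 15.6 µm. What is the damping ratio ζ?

0.0535

Logarithmic decrement δ = (1/n)·ln(x₀/x_n) = (1/4)·ln(59.9/15.6) = (1/4)·ln(3.840) = 0.3364.
ζ = δ/√(4π² + δ²) = 0.3364/√(39.48 + 0.113) = 0.3364/6.292 = 0.05346.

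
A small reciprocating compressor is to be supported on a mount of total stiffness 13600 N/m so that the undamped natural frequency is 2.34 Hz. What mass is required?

62.9 kg

ω_n = 2πf_n = 2π × 2.34 = 14.70 rad/s.
m = k/ω_n² = 13600/14.70² = 13600/216.2 = 62.91 kg.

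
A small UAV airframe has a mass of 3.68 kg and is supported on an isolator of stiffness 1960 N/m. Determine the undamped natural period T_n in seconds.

0.272 s

ω_n = √(k/m) = √(1960/3.68) = √532.6 = 23.08 rad/s.
T_n = 2π/ω_n = 6.283/23.08 = 0.2723 s.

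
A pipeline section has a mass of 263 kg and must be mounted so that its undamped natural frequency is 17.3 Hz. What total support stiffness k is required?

ω_n = 2πf_n = 2π × 17.3 = 108.7 rad/s.
k = m·ω_n² = 263 × 108.7² = 263 × 11820 = 3107000 N/m.

3110000 N/m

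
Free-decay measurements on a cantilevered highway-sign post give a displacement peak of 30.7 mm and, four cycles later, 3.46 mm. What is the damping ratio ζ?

0.0865

Logarithmic decrement δ = (1/n)·ln(x₀/x_n) = (1/4)·ln(30.7/3.46) = (1/4)·ln(8.873) = 0.5457.
ζ = δ/√(4π² + δ²) = 0.5457/√(39.48 + 0.298) = 0.5457/6.307 = 0.08653.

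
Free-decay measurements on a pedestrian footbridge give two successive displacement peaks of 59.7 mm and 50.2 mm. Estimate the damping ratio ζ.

0.0276

Logarithmic decrement δ = (1/n)·ln(x₀/x_n) = (1/1)·ln(59.7/50.2) = (1/1)·ln(1.189) = 0.1733.
ζ = δ/√(4π² + δ²) = 0.1733/√(39.48 + 0.0300) = 0.1733/6.286 = 0.02757.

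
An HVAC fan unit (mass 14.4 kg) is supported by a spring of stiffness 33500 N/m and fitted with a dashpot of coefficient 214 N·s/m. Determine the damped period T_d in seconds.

ω_n = √(k/m) = √(33500/14.4) = 48.23 rad/s.
Critical damping c_c = 2√(k·m) = 2√(33500 × 14.4) = 1389 N·s/m, so ζ = c/c_c = 214/1389 = 0.1541.
ω_d = ω_n√(1 − ζ²) = 48.23 × √(1 − 0.0237) = 47.66 rad/s.
T_d = 2π/ω_d = 0.1318 s.

0.132 s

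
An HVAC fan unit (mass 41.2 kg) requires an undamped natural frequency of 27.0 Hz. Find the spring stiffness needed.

1190000 N/m

ω_n = 2πf_n = 2π × 27.0 = 169.6 rad/s.
k = m·ω_n² = 41.2 × 169.6² = 41.2 × 28780 = 1186000 N/m.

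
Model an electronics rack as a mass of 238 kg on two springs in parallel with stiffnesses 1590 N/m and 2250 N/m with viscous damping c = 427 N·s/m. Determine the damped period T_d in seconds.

1.60 s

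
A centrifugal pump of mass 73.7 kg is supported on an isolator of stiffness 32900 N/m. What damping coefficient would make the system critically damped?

c_c = 2√(k·m) = 2√(32900 × 73.7) = 2 × 1557 = 3114 N·s/m.

3110 N·s/m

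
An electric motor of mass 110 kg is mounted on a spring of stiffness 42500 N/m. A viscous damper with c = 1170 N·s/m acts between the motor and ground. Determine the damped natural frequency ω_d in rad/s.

ω_n = √(k/m) = √(42500/110) = 19.66 rad/s.
Critical damping c_c = 2√(k·m) = 2√(42500 × 110) = 4324 N·s/m, so ζ = c/c_c = 1170/4324 = 0.2706.
ω_d = ω_n√(1 − ζ²) = 19.66 × √(1 − 0.0732) = 18.92 rad/s.

18.9 rad/s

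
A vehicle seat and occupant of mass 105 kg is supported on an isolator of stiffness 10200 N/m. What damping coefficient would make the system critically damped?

c_c = 2√(k·m) = 2√(10200 × 105) = 2 × 1035 = 2070 N·s/m.

2070 N·s/m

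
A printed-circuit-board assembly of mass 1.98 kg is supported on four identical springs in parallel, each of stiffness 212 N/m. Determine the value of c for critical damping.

82.0 N·s/m

Parallel springs add: k_eq = 4 × 212 = 848.0 N/m.
c_c = 2√(k_eq·m) = 2√(848.0 × 1.98) = 2 × 40.98 = 81.95 N·s/m.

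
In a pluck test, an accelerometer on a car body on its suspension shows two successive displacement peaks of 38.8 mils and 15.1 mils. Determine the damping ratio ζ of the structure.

Logarithmic decrement δ = (1/n)·ln(x₀/x_n) = (1/1)·ln(38.8/15.1) = (1/1)·ln(2.570) = 0.9437.
ζ = δ/√(4π² + δ²) = 0.9437/√(39.48 + 0.891) = 0.9437/6.354 = 0.1485.

0.149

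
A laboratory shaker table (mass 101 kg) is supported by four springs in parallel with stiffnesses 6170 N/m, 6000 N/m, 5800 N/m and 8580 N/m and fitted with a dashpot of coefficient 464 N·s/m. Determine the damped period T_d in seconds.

Parallel springs add: k_eq = 6170 + 6000 + 5800 + 8580 = 26550 N/m.
ω_n = √(k_eq/m) = √(26550/101) = 16.21 rad/s.
Critical damping c_c = 2√(k_eq·m) = 2√(26550 × 101) = 3275 N·s/m, so ζ = c/c_c = 464/3275 = 0.1417.
ω_d = ω_n√(1 − ζ²) = 16.21 × √(1 − 0.0201) = 16.05 rad/s.
T_d = 2π/ω_d = 0.3915 s.

0.391 s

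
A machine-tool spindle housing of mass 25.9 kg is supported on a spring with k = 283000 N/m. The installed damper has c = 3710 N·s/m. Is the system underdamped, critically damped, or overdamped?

c_c = 2√(k·m) = 5415 N·s/m; ζ = c/c_c = 3710/5415 = 0.685.
Since ζ < 1 the system is underdamped.

underdamped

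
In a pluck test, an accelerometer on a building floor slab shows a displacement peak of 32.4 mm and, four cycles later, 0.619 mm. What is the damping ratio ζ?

Logarithmic decrement δ = (1/n)·ln(x₀/x_n) = (1/4)·ln(32.4/0.619) = (1/4)·ln(52.34) = 0.9895.
ζ = δ/√(4π² + δ²) = 0.9895/√(39.48 + 0.979) = 0.9895/6.361 = 0.1556.

0.156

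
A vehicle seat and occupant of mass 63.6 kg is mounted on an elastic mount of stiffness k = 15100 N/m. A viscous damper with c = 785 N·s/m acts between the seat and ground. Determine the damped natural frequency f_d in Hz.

2.25 Hz

ω_n = √(k/m) = √(15100/63.6) = 15.41 rad/s.
Critical damping c_c = 2√(k·m) = 2√(15100 × 63.6) = 1960 N·s/m, so ζ = c/c_c = 785/1960 = 0.4005.
ω_d = ω_n√(1 − ζ²) = 15.41 × √(1 − 0.160) = 14.12 rad/s.
f_d = ω_d/(2π) = 2.247 Hz.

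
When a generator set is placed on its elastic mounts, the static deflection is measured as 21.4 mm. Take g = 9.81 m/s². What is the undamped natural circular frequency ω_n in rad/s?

ω_n = √(g/δ_st) = √(9.81/0.0214) = √458.4 = 21.41 rad/s.

21.4 rad/s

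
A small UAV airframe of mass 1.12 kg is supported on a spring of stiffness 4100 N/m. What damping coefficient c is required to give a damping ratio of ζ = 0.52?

c_c = 2√(k·m) = 2√(4100 × 1.12) = 135.5 N·s/m.
c = ζ·c_c = 0.52 × 135.5 = 70.47 N·s/m.

70.5 N·s/m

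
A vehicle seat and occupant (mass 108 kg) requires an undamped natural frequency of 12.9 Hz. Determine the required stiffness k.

ω_n = 2πf_n = 2π × 12.9 = 81.05 rad/s.
k = m·ω_n² = 108 × 81.05² = 108 × 6570 = 709500 N/m.

710000 N/m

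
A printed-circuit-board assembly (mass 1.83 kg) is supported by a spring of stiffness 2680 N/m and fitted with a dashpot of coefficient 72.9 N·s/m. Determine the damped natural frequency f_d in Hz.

ω_n = √(k/m) = √(2680/1.83) = 38.27 rad/s.
Critical damping c_c = 2√(k·m) = 2√(2680 × 1.83) = 140.1 N·s/m, so ζ = c/c_c = 72.9/140.1 = 0.5205.
ω_d = ω_n√(1 − ζ²) = 38.27 × √(1 − 0.271) = 32.68 rad/s.
f_d = ω_d/(2π) = 5.201 Hz.

5.20 Hz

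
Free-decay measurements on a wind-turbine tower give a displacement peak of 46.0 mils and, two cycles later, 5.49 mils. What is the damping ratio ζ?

Logarithmic decrement δ = (1/n)·ln(x₀/x_n) = (1/2)·ln(46.0/5.49) = (1/2)·ln(8.379) = 1.063.
ζ = δ/√(4π² + δ²) = 1.063/√(39.48 + 1.13) = 1.063/6.372 = 0.1668.

0.167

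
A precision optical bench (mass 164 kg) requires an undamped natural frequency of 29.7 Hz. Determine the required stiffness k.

5710000 N/m

ω_n = 2πf_n = 2π × 29.7 = 186.6 rad/s.
k = m·ω_n² = 164 × 186.6² = 164 × 34820 = 5711000 N/m.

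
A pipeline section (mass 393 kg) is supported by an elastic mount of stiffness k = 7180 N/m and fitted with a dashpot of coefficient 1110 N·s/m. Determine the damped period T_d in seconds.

1.56 s

ω_n = √(k/m) = √(7180/393) = 4.274 rad/s.
Critical damping c_c = 2√(k·m) = 2√(7180 × 393) = 3360 N·s/m, so ζ = c/c_c = 1110/3360 = 0.3304.
ω_d = ω_n√(1 − ζ²) = 4.274 × √(1 − 0.109) = 4.034 rad/s.
T_d = 2π/ω_d = 1.557 s.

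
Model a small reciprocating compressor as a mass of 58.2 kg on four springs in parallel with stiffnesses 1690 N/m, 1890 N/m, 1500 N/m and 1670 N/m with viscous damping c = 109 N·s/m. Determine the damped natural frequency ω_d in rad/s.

10.7 rad/s

Parallel springs add: k_eq = 1690 + 1890 + 1500 + 1670 = 6750 N/m.
ω_n = √(k_eq/m) = √(6750/58.2) = 10.77 rad/s.
Critical damping c_c = 2√(k_eq·m) = 2√(6750 × 58.2) = 1254 N·s/m, so ζ = c/c_c = 109/1254 = 0.08695.
ω_d = ω_n√(1 − ζ²) = 10.77 × √(1 − 0.00756) = 10.73 rad/s.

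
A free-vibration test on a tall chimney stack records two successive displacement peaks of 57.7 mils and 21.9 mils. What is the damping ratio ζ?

Logarithmic decrement δ = (1/n)·ln(x₀/x_n) = (1/1)·ln(57.7/21.9) = (1/1)·ln(2.635) = 0.9688.
ζ = δ/√(4π² + δ²) = 0.9688/√(39.48 + 0.939) = 0.9688/6.357 = 0.1524.

0.152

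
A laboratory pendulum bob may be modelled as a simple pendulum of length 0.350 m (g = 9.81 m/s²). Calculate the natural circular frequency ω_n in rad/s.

5.29 rad/s

For a simple pendulum ω_n = √(g/L) = √(9.81/0.350) = √28.03 = 5.294 rad/s.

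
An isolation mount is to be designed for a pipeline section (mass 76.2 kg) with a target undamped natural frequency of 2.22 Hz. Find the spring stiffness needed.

14800 N/m

ω_n = 2πf_n = 2π × 2.22 = 13.95 rad/s.
k = m·ω_n² = 76.2 × 13.95² = 76.2 × 194.6 = 14830 N/m.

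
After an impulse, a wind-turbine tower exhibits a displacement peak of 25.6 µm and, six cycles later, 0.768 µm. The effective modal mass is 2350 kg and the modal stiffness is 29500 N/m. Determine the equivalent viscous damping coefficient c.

1540 N·s/m

Logarithmic decrement δ = (1/n)·ln(x₀/x_n) = (1/6)·ln(25.6/0.768) = (1/6)·ln(33.33) = 0.5844.
ζ = δ/√(4π² + δ²) = 0.5844/√(39.48 + 0.342) = 0.5844/6.310 = 0.09261.
c = ζ · 2√(km) = 0.09261 × 2√(29500 × 2350) = 0.09261 × 16650 = 1542 N·s/m.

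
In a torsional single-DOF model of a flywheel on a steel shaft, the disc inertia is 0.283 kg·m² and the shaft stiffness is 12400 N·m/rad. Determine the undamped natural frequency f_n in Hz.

ω_n = √(k_t/J) = √(12400/0.283) = √43820 = 209.3 rad/s.
f_n = ω_n/(2π) = 209.3/6.283 = 33.31 Hz.

33.3 Hz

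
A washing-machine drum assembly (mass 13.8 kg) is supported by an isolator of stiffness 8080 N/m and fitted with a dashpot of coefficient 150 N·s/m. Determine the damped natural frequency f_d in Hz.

3.75 Hz

ω_n = √(k/m) = √(8080/13.8) = 24.20 rad/s.
Critical damping c_c = 2√(k·m) = 2√(8080 × 13.8) = 667.8 N·s/m, so ζ = c/c_c = 150/667.8 = 0.2246.
ω_d = ω_n√(1 − ζ²) = 24.20 × √(1 − 0.0504) = 23.58 rad/s.
f_d = ω_d/(2π) = 3.753 Hz.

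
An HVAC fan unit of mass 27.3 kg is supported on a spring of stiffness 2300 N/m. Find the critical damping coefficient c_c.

501 N·s/m

c_c = 2√(k·m) = 2√(2300 × 27.3) = 2 × 250.6 = 501.2 N·s/m.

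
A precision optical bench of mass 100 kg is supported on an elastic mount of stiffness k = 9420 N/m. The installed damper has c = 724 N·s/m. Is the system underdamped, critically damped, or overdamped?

c_c = 2√(k·m) = 1941 N·s/m; ζ = c/c_c = 724/1941 = 0.373.
Since ζ < 1 the system is underdamped.

underdamped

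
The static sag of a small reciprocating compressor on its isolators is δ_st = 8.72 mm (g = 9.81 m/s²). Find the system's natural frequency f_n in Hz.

ω_n = √(g/δ_st) = √(9.81/0.00872) = √1125 = 33.54 rad/s.
f_n = ω_n/(2π) = 33.54/6.283 = 5.338 Hz.

5.34 Hz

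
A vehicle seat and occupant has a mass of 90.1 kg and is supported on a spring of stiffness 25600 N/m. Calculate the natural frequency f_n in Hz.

2.68 Hz

ω_n = √(k/m) = √(25600/90.1) = √284.1 = 16.86 rad/s.
f_n = ω_n/(2π) = 16.86/6.283 = 2.683 Hz.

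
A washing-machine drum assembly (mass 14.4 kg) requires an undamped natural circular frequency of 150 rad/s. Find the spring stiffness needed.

k = m·ω_n² = 14.4 × 150.0² = 14.4 × 22500 = 324000 N/m.

324000 N/m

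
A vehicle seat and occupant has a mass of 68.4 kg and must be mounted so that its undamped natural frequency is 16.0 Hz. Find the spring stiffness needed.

ω_n = 2πf_n = 2π × 16.0 = 100.5 rad/s.
k = m·ω_n² = 68.4 × 100.5² = 68.4 × 10110 = 691300 N/m.

691000 N/m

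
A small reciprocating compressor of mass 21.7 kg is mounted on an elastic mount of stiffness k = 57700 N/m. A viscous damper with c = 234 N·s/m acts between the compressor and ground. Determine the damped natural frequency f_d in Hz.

8.16 Hz

ω_n = √(k/m) = √(57700/21.7) = 51.57 rad/s.
Critical damping c_c = 2√(k·m) = 2√(57700 × 21.7) = 2238 N·s/m, so ζ = c/c_c = 234/2238 = 0.1046.
ω_d = ω_n√(1 − ζ²) = 51.57 × √(1 − 0.0109) = 51.28 rad/s.
f_d = ω_d/(2π) = 8.162 Hz.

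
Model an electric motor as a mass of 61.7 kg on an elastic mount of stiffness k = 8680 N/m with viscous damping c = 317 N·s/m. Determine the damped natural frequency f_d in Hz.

ω_n = √(k/m) = √(8680/61.7) = 11.86 rad/s.
Critical damping c_c = 2√(k·m) = 2√(8680 × 61.7) = 1464 N·s/m, so ζ = c/c_c = 317/1464 = 0.2166.
ω_d = ω_n√(1 − ζ²) = 11.86 × √(1 − 0.0469) = 11.58 rad/s.
f_d = ω_d/(2π) = 1.843 Hz.

1.84 Hz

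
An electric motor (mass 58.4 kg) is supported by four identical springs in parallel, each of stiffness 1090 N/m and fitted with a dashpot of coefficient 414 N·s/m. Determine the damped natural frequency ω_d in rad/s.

7.88 rad/s

Parallel springs add: k_eq = 4 × 1090 = 4360 N/m.
ω_n = √(k_eq/m) = √(4360/58.4) = 8.640 rad/s.
Critical damping c_c = 2√(k_eq·m) = 2√(4360 × 58.4) = 1009 N·s/m, so ζ = c/c_c = 414/1009 = 0.4102.
ω_d = ω_n√(1 − ζ²) = 8.640 × √(1 − 0.168) = 7.880 rad/s.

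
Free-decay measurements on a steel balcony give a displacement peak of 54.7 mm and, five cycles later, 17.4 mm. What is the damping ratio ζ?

0.0364

Logarithmic decrement δ = (1/n)·ln(x₀/x_n) = (1/5)·ln(54.7/17.4) = (1/5)·ln(3.144) = 0.2291.
ζ = δ/√(4π² + δ²) = 0.2291/√(39.48 + 0.0525) = 0.2291/6.287 = 0.03643.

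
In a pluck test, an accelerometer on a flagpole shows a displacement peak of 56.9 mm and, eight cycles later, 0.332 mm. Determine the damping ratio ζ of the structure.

0.102

Logarithmic decrement δ = (1/n)·ln(x₀/x_n) = (1/8)·ln(56.9/0.332) = (1/8)·ln(171.4) = 0.6430.
ζ = δ/√(4π² + δ²) = 0.6430/√(39.48 + 0.413) = 0.6430/6.316 = 0.1018.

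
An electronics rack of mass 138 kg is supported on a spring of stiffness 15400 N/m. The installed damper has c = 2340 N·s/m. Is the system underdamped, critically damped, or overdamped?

c_c = 2√(k·m) = 2916 N·s/m; ζ = c/c_c = 2340/2916 = 0.803.
Since ζ < 1 the system is underdamped.

underdamped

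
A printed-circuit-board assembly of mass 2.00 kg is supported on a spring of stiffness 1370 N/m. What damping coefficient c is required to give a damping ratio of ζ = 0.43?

45.0 N·s/m

c_c = 2√(k·m) = 2√(1370 × 2.00) = 104.7 N·s/m.
c = ζ·c_c = 0.43 × 104.7 = 45.02 N·s/m.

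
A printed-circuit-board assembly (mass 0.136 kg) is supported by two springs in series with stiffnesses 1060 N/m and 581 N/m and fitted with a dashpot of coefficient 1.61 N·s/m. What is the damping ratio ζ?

0.113

Series springs: 1/k_eq = 1/1060 + 1/581 = 0.002665, so k_eq = 375.3 N/m.
ω_n = √(k_eq/m) = √(375.3/0.136) = 52.53 rad/s.
Critical damping c_c = 2√(k_eq·m) = 2√(375.3 × 0.136) = 14.29 N·s/m, so ζ = c/c_c = 1.61/14.29 = 0.1127.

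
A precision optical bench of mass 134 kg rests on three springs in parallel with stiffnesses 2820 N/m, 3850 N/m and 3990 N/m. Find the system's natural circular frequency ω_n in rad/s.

8.92 rad/s

Parallel springs add: k_eq = 2820 + 3850 + 3990 = 10660 N/m.
ω_n = √(k_eq/m) = √(10660/134) = √79.55 = 8.919 rad/s.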